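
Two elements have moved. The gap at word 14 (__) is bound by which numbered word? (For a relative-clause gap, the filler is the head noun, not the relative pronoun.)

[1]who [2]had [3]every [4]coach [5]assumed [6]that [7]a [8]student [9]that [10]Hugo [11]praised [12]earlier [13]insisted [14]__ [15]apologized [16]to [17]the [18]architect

The marked gap is the subject of "apologized".
Its filler is the fronted wh-phrase "who", at word 1.
(The other dependency links word 8 to a gap after word 11.)

1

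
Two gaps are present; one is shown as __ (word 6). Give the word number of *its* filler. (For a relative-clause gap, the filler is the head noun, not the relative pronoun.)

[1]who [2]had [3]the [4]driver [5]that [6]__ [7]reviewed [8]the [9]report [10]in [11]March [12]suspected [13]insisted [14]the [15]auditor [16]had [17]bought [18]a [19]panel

4

The marked gap is inside the relative clause, the subject of "reviewed".
Its filler is the head noun "driver" (via "that"), at word 4.
(The other dependency links word 1 to a gap after word 12.)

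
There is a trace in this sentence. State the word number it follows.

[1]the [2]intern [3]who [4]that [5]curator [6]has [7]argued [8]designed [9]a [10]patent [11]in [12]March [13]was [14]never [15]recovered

The displaced element is "the intern" (word 2).
It is linked across 1 clause boundary (Ø).
It functions as the subject of "designed", so the gap sits immediately after word 7 ("argued").
Base order: That curator has argued that the intern designed a patent in March.

7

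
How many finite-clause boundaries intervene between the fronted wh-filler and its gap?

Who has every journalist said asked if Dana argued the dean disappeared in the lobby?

"who" is extracted from the subject of "asked".
Boundaries crossed, outermost first: [Ø] — 1 in total.

1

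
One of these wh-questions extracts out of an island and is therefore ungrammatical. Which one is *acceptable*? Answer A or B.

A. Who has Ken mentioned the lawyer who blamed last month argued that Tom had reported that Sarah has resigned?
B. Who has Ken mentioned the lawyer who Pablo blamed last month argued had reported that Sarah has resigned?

B

In A, the wh-phrase is extracted from inside a complex-NP island (relative clause) (introduced by "who"), which blocks movement.
In B, the extraction path crosses only that-complement boundaries, which are transparent.
So B is grammatical.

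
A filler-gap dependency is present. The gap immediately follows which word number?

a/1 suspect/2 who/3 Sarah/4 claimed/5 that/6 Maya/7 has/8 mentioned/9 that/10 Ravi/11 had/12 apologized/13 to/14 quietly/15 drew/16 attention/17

The displaced element is "a suspect" (word 2).
It is linked across 2 clause boundaries (that → that).
It functions as the object of the preposition "to" of "apologized", so the gap sits immediately after word 14 ("to").
Base order: Sarah claimed that Maya has mentioned that Ravi had apologized to a suspect quietly.

14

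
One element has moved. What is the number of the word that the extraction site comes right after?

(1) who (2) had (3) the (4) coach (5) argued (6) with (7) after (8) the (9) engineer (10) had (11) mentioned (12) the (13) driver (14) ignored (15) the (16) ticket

6

The displaced element is "who" (word 1).
It functions as the object of the preposition "with" of "argued", so the gap sits immediately after word 6 ("with").
Base order: The coach had argued with who after the engineer had mentioned the driver ignored the ticket.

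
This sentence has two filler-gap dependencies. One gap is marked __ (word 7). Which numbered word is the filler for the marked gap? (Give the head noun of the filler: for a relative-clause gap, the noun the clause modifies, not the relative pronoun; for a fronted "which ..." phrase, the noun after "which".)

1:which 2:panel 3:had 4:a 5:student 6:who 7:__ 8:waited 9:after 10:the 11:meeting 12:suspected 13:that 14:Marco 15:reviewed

The marked gap is inside the relative clause, the subject of "waited".
Its filler is the head noun "student" (via "who"), at word 5.
(The other dependency links word 2 to a gap after word 15.)

5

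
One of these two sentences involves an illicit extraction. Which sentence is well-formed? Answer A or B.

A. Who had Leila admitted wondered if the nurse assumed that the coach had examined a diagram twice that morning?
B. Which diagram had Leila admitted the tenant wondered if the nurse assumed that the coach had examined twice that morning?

In B, the wh-phrase is extracted from inside a wh-island (introduced by "if"), which blocks movement.
In A, the extraction path crosses only that-complement boundaries, which are transparent.
So A is grammatical.

A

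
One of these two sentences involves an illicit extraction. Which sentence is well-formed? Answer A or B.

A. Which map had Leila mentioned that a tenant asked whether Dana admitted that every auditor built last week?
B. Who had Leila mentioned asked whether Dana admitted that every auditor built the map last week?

In A, the wh-phrase is extracted from inside a wh-island (introduced by "whether"), which blocks movement.
In B, the extraction path crosses only that-complement boundaries, which are transparent.
So B is grammatical.

B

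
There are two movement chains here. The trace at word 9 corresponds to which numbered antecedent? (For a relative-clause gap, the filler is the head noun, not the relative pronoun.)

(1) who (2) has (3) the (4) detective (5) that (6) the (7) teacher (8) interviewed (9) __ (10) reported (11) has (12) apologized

4

The marked gap is inside the relative clause, the direct object of "interviewed".
Its filler is the head noun "detective" (via "that"), at word 4.
(The other dependency links word 1 to a gap after word 10.)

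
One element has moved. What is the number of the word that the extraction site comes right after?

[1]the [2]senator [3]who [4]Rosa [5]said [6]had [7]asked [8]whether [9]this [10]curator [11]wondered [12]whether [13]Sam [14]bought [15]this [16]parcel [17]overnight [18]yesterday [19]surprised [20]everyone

The displaced element is "the senator" (word 2).
It is linked across 1 clause boundary (Ø).
It functions as the subject of "asked", so the gap sits immediately after word 5 ("said").
Base order: Rosa said that the senator had asked whether this curator wondered whether Sam bought this parcel overnight yesterday.

5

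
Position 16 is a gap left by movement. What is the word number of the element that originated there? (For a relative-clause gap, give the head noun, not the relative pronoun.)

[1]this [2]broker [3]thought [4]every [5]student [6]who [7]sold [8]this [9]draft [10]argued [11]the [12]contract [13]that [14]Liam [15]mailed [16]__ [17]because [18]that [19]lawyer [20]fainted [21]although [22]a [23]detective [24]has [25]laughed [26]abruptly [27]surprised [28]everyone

12

The gap at 16 is the object of "mailed", inside a relative clause.
The relative pronoun is "that" (word 13); it is bound by the head noun immediately before it.
Its filler is the head noun "contract", at word 12.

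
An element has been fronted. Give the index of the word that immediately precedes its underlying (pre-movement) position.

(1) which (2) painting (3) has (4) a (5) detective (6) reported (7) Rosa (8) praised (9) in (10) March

8

The displaced element is "which painting" (word 2).
It is linked across 1 clause boundary (Ø).
It functions as the direct object of "praised", so the gap sits immediately after word 8 ("praised").
Base order: A detective has reported Rosa praised which painting in March.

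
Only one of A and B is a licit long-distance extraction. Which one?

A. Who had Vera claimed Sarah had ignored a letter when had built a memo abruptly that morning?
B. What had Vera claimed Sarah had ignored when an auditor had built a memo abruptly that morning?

In A, the wh-phrase is extracted from inside an adjunct island (introduced by "when"), which blocks movement.
In B, the extraction path crosses only that-complement boundaries, which are transparent.
So B is grammatical.

B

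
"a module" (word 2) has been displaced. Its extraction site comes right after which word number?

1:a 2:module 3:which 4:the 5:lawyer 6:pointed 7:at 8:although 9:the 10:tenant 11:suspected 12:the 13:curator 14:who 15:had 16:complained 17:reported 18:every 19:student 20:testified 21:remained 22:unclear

The displaced element is "a module" (word 2).
It functions as the object of the preposition "at" of "pointed", so the gap sits immediately after word 7 ("at").
Base order: The lawyer pointed at a module although the tenant suspected the curator who had complained reported every student testified.

7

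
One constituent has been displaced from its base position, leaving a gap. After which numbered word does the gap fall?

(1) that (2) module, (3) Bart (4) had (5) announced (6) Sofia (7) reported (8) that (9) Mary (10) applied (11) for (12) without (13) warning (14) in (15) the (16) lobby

11

The displaced element is "that module" (word 2).
It is linked across 2 clause boundaries (Ø → that).
It functions as the object of the preposition "for" of "applied", so the gap sits immediately after word 11 ("for").
Base order: Bart had announced Sofia reported that Mary applied for that module without warning in the lobby.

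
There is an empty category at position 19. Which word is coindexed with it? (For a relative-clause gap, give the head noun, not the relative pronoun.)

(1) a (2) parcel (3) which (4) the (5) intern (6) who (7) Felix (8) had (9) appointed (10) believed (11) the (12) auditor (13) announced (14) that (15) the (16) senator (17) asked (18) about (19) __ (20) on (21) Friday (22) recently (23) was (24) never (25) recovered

The gap at 19 is the prepositional object of "asked", inside a relative clause.
The relative pronoun is "which" (word 3); it is bound by the head noun immediately before it.
Its filler is the head noun "parcel", at word 2.

2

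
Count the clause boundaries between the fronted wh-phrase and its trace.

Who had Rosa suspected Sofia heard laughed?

"who" is extracted from the subject of "laughed".
Boundaries crossed, outermost first: [Ø], [Ø] — 2 in total.

2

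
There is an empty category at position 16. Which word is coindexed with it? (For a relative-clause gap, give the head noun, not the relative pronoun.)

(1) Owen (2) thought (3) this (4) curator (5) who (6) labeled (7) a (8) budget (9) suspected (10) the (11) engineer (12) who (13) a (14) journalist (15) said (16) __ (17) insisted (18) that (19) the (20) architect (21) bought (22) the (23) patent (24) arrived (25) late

The gap at 16 is the subject of "insisted", inside a relative clause.
The relative pronoun is "who" (word 12); it is bound by the head noun immediately before it.
Its filler is the head noun "engineer", at word 11.

11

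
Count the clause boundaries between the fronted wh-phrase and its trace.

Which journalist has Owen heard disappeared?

1

"which journalist" is extracted from the subject of "disappeared".
Boundaries crossed, outermost first: [Ø] — 1 in total.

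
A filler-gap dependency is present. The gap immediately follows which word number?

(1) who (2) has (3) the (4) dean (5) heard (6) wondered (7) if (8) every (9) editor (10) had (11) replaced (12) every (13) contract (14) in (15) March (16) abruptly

5

The displaced element is "who" (word 1).
It is linked across 1 clause boundary (Ø).
It functions as the subject of "wondered", so the gap sits immediately after word 5 ("heard").
Base order: The dean has heard that who wondered if every editor had replaced every contract in March abruptly.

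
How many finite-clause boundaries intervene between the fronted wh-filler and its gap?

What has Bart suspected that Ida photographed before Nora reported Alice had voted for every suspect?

1

"what" is extracted from the object of "photographed".
Boundaries crossed, outermost first: [that] — 1 in total.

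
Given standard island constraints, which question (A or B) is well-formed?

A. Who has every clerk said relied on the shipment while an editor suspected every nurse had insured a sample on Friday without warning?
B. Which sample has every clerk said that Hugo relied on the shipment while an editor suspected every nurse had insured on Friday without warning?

In B, the wh-phrase is extracted from inside an adjunct island (introduced by "while"), which blocks movement.
In A, the extraction path crosses only that-complement boundaries, which are transparent.
So A is grammatical.

A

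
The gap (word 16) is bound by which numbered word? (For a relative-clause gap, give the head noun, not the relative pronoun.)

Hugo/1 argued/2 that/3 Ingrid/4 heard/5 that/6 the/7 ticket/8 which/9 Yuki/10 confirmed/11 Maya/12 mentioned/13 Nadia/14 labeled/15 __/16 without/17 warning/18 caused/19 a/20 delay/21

8

The gap at 16 is the object of "labeled", inside a relative clause.
The relative pronoun is "which" (word 9); it is bound by the head noun immediately before it.
Its filler is the head noun "ticket", at word 8.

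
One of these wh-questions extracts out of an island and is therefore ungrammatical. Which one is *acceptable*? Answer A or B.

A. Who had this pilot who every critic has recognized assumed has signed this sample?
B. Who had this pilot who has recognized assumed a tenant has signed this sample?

A

In B, the wh-phrase is extracted from inside a complex-NP island (relative clause) (introduced by "who"), which blocks movement.
In A, the extraction path crosses only that-complement boundaries, which are transparent.
So A is grammatical.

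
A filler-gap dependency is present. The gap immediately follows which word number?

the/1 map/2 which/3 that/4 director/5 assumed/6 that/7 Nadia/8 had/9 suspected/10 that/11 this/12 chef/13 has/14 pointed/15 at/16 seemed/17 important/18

The displaced element is "the map" (word 2).
It is linked across 2 clause boundaries (that → that).
It functions as the object of the preposition "at" of "pointed", so the gap sits immediately after word 16 ("at").
Base order: That director assumed that Nadia had suspected that this chef has pointed at the map.

16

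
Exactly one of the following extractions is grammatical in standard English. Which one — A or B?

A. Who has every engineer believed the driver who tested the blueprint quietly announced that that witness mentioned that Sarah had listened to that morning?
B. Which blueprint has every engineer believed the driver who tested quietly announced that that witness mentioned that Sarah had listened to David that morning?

A

In B, the wh-phrase is extracted from inside a complex-NP island (relative clause) (introduced by "who"), which blocks movement.
In A, the extraction path crosses only that-complement boundaries, which are transparent.
So A is grammatical.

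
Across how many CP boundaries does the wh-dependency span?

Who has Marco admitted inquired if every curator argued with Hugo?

1

"who" is extracted from the subject of "inquired".
Boundaries crossed, outermost first: [Ø] — 1 in total.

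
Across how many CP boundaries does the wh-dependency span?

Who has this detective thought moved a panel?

1

"who" is extracted from the subject of "moved".
Boundaries crossed, outermost first: [Ø] — 1 in total.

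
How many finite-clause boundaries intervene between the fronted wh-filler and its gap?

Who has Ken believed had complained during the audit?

1

"who" is extracted from the subject of "complained".
Boundaries crossed, outermost first: [Ø] — 1 in total.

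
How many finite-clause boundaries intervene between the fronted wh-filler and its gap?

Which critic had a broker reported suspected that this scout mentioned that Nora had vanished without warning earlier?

1

"which critic" is extracted from the subject of "suspected".
Boundaries crossed, outermost first: [Ø] — 1 in total.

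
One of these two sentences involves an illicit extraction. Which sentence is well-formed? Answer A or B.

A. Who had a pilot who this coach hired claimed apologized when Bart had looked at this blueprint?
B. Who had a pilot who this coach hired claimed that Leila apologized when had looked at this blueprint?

In B, the wh-phrase is extracted from inside an adjunct island (introduced by "when"), which blocks movement.
In A, the extraction path crosses only that-complement boundaries, which are transparent.
So A is grammatical.

A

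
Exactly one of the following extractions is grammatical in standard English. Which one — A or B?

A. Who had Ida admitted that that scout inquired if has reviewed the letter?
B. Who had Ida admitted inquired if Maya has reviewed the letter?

In A, the wh-phrase is extracted from inside a wh-island (introduced by "if"), which blocks movement.
In B, the extraction path crosses only that-complement boundaries, which are transparent.
So B is grammatical.

B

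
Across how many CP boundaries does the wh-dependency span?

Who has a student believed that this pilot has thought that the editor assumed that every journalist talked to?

"who" is extracted from the PP object of "talked".
Boundaries crossed, outermost first: [that], [that], [that] — 3 in total.

3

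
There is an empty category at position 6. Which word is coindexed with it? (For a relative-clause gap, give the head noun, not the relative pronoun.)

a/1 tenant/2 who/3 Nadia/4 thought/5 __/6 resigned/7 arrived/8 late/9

The gap at 6 is the subject of "resigned", inside a relative clause.
The relative pronoun is "who" (word 3); it is bound by the head noun immediately before it.
Its filler is the head noun "tenant", at word 2.

2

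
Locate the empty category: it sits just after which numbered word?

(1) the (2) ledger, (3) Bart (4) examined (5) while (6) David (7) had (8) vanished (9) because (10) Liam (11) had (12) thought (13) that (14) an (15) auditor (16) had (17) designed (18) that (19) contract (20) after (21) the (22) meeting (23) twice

The displaced element is "the ledger" (word 2).
It functions as the direct object of "examined", so the gap sits immediately after word 4 ("examined").
Base order: Bart examined the ledger while David had vanished because Liam had thought that an auditor had designed that contract after the meeting twice.

4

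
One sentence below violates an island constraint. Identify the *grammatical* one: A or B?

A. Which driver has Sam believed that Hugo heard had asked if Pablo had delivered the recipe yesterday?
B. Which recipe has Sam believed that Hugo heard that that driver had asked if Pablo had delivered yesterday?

A

In B, the wh-phrase is extracted from inside a wh-island (introduced by "if"), which blocks movement.
In A, the extraction path crosses only that-complement boundaries, which are transparent.
So A is grammatical.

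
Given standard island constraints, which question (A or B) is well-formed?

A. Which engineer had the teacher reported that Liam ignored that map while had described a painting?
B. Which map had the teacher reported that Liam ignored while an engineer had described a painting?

In A, the wh-phrase is extracted from inside an adjunct island (introduced by "while"), which blocks movement.
In B, the extraction path crosses only that-complement boundaries, which are transparent.
So B is grammatical.

B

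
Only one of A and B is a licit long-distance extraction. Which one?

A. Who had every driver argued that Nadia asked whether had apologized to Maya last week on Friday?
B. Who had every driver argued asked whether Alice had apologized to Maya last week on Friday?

In A, the wh-phrase is extracted from inside a wh-island (introduced by "whether"), which blocks movement.
In B, the extraction path crosses only that-complement boundaries, which are transparent.
So B is grammatical.

B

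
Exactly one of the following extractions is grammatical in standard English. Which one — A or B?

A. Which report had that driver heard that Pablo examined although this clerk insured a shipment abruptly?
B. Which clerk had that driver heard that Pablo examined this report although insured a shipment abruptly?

In B, the wh-phrase is extracted from inside an adjunct island (introduced by "although"), which blocks movement.
In A, the extraction path crosses only that-complement boundaries, which are transparent.
So A is grammatical.

A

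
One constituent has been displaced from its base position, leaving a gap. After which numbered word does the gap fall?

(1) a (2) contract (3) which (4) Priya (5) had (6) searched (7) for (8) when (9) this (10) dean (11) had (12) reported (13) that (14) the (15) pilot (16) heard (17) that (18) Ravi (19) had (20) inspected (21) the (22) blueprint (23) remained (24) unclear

The displaced element is "a contract" (word 2).
It functions as the object of the preposition "for" of "searched", so the gap sits immediately after word 7 ("for").
Base order: Priya had searched for a contract when this dean had reported that the pilot heard that Ravi had inspected the blueprint.

7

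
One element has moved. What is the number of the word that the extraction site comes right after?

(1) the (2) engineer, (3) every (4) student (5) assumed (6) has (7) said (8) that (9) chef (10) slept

5

The displaced element is "the engineer" (word 2).
It is linked across 1 clause boundary (Ø).
It functions as the subject of "said", so the gap sits immediately after word 5 ("assumed").
Base order: Every student assumed the engineer has said that chef slept.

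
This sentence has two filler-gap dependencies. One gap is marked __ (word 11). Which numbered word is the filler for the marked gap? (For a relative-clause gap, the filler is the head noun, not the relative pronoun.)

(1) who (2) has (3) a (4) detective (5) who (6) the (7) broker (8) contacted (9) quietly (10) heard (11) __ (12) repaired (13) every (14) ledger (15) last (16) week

The marked gap is the subject of "repaired".
Its filler is the fronted wh-phrase "who", at word 1.
(The other dependency links word 4 to a gap after word 8.)

1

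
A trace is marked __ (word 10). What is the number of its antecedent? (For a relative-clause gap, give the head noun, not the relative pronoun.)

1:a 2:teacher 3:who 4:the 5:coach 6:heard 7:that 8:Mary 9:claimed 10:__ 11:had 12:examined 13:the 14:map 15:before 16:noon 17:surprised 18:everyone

The gap at 10 is the subject of "examined", inside a relative clause.
The relative pronoun is "who" (word 3); it is bound by the head noun immediately before it.
Its filler is the head noun "teacher", at word 2.

2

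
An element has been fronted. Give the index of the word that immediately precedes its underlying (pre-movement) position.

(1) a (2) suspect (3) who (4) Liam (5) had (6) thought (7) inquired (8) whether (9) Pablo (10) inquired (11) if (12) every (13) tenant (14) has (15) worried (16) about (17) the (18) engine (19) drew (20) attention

The displaced element is "a suspect" (word 2).
It is linked across 1 clause boundary (Ø).
It functions as the subject of "inquired", so the gap sits immediately after word 6 ("thought").
Base order: Liam had thought that a suspect inquired whether Pablo inquired if every tenant has worried about the engine.

6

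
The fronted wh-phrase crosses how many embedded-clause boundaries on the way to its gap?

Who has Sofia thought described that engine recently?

"who" is extracted from the subject of "described".
Boundaries crossed, outermost first: [Ø] — 1 in total.

1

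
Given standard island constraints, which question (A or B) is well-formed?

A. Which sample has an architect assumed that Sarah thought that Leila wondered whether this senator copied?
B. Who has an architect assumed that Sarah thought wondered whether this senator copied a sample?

B

In A, the wh-phrase is extracted from inside a wh-island (introduced by "whether"), which blocks movement.
In B, the extraction path crosses only that-complement boundaries, which are transparent.
So B is grammatical.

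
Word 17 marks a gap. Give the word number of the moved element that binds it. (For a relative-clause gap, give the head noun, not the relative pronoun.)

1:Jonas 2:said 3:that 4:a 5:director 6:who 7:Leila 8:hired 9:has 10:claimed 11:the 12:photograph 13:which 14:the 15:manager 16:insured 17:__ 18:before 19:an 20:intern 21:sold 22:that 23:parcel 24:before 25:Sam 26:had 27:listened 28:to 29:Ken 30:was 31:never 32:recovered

The gap at 17 is the object of "insured", inside a relative clause.
The relative pronoun is "which" (word 13); it is bound by the head noun immediately before it.
Its filler is the head noun "photograph", at word 12.

12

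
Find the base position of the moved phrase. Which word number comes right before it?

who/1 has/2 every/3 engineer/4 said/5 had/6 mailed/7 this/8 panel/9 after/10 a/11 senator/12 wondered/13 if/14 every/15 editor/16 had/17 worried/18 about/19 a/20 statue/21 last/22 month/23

The displaced element is "who" (word 1).
It is linked across 1 clause boundary (Ø).
It functions as the subject of "mailed", so the gap sits immediately after word 5 ("said").
Base order: Every engineer has said who had mailed this panel after a senator wondered if every editor had worried about a statue last month.

5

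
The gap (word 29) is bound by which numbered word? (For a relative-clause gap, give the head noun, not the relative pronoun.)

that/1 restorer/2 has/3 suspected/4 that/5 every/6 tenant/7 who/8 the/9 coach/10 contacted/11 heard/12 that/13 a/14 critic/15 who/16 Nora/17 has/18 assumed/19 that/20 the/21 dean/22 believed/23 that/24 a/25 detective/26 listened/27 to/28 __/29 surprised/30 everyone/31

The gap at 29 is the prepositional object of "listened", inside a relative clause.
The relative pronoun is "who" (word 16); it is bound by the head noun immediately before it.
Its filler is the head noun "critic", at word 15.

15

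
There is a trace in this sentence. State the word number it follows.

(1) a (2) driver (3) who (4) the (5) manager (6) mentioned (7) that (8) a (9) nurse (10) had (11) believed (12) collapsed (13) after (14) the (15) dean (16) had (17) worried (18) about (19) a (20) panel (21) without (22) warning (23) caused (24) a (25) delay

The displaced element is "a driver" (word 2).
It is linked across 2 clause boundaries (that → Ø).
It functions as the subject of "collapsed", so the gap sits immediately after word 11 ("believed").
Base order: The manager mentioned that a nurse had believed that a driver collapsed after the dean had worried about a panel without warning.

11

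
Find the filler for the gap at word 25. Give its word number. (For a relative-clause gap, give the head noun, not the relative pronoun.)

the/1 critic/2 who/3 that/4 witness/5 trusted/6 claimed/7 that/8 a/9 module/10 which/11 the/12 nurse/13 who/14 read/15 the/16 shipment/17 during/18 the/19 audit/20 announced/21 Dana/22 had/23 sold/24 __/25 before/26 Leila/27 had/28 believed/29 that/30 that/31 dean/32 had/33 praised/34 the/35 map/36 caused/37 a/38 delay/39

The gap at 25 is the object of "sold", inside a relative clause.
The relative pronoun is "which" (word 11); it is bound by the head noun immediately before it.
Its filler is the head noun "module", at word 10.

10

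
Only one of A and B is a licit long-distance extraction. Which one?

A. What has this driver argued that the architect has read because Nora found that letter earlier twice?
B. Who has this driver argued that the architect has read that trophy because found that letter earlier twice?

In B, the wh-phrase is extracted from inside an adjunct island (introduced by "because"), which blocks movement.
In A, the extraction path crosses only that-complement boundaries, which are transparent.
So A is grammatical.

A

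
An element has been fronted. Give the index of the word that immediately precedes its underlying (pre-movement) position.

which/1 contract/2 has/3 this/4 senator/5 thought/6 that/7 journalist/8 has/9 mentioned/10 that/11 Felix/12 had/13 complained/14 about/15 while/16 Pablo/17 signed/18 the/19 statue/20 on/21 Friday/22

15

The displaced element is "which contract" (word 2).
It is linked across 2 clause boundaries (Ø → that).
It functions as the object of the preposition "about" of "complained", so the gap sits immediately after word 15 ("about").
Base order: This senator has thought that journalist has mentioned that Felix had complained about which contract while Pablo signed the statue on Friday.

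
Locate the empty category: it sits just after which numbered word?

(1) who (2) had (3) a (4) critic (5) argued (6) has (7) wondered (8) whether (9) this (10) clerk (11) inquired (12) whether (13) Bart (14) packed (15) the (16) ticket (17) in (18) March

The displaced element is "who" (word 1).
It is linked across 1 clause boundary (Ø).
It functions as the subject of "wondered", so the gap sits immediately after word 5 ("argued").
Base order: A critic had argued that who has wondered whether this clerk inquired whether Bart packed the ticket in March.

5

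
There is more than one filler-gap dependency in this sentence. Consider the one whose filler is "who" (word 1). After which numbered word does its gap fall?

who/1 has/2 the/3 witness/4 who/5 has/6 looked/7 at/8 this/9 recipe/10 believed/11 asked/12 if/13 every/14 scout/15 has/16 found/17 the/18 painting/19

The displaced element is "who" (word 1).
It is linked across 1 clause boundary (Ø).
It functions as the subject of "asked", so the gap sits immediately after word 11 ("believed").
Base order: The witness who has looked at this recipe has believed who asked if every scout has found the painting.

11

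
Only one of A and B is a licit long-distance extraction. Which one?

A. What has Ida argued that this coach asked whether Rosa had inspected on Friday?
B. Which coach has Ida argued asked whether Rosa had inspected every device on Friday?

In A, the wh-phrase is extracted from inside a wh-island (introduced by "whether"), which blocks movement.
In B, the extraction path crosses only that-complement boundaries, which are transparent.
So B is grammatical.

B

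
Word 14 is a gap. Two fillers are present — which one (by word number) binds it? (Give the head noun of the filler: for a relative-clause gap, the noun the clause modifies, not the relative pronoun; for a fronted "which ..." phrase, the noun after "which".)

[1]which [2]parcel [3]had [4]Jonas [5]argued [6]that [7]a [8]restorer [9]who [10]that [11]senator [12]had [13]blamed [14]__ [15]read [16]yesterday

8

The marked gap is inside the relative clause, the direct object of "blamed".
Its filler is the head noun "restorer" (via "who"), at word 8.
(The other dependency links word 2 to a gap after word 15.)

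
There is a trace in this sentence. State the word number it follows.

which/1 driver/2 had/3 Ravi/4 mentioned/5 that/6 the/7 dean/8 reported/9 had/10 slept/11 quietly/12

The displaced element is "which driver" (word 2).
It is linked across 2 clause boundaries (that → Ø).
It functions as the subject of "slept", so the gap sits immediately after word 9 ("reported").
Base order: Ravi had mentioned that the dean reported that which driver had slept quietly.

9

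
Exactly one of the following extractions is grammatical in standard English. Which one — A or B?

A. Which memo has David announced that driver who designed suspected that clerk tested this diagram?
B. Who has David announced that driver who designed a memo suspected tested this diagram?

B

In A, the wh-phrase is extracted from inside a complex-NP island (relative clause) (introduced by "who"), which blocks movement.
In B, the extraction path crosses only that-complement boundaries, which are transparent.
So B is grammatical.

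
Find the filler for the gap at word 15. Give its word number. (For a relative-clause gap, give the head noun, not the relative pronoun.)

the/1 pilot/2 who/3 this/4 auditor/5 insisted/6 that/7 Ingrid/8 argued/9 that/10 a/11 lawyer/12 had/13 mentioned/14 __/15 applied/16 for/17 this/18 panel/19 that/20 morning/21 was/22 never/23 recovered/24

2

The gap at 15 is the subject of "applied", inside a relative clause.
The relative pronoun is "who" (word 3); it is bound by the head noun immediately before it.
Its filler is the head noun "pilot", at word 2.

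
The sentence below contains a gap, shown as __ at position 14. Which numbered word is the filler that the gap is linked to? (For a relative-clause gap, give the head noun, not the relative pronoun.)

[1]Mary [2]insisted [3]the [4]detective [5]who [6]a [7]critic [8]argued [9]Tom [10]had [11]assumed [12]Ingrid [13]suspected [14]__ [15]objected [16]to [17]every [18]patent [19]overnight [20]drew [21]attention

4

The gap at 14 is the subject of "objected", inside a relative clause.
The relative pronoun is "who" (word 5); it is bound by the head noun immediately before it.
Its filler is the head noun "detective", at word 4.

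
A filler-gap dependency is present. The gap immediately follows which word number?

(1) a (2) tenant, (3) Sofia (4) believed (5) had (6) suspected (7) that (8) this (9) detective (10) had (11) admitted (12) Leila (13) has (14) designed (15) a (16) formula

4

The displaced element is "a tenant" (word 2).
It is linked across 1 clause boundary (Ø).
It functions as the subject of "suspected", so the gap sits immediately after word 4 ("believed").
Base order: Sofia believed that a tenant had suspected that this detective had admitted Leila has designed a formula.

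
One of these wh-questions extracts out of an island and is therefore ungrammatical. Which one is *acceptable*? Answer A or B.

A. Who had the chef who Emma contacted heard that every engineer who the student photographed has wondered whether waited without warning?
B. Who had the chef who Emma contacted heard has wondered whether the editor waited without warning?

In A, the wh-phrase is extracted from inside a wh-island (introduced by "whether"), which blocks movement.
In B, the extraction path crosses only that-complement boundaries, which are transparent.
So B is grammatical.

B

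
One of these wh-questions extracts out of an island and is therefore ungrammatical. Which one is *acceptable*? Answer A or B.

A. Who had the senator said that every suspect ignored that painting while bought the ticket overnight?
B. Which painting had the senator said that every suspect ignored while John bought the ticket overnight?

B

In A, the wh-phrase is extracted from inside an adjunct island (introduced by "while"), which blocks movement.
In B, the extraction path crosses only that-complement boundaries, which are transparent.
So B is grammatical.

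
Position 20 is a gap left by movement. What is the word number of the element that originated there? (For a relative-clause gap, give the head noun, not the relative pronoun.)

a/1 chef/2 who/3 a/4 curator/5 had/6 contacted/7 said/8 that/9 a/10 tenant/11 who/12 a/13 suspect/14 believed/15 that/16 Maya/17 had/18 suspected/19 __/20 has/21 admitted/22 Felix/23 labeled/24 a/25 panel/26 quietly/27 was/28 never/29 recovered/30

11

The gap at 20 is the subject of "admitted", inside a relative clause.
The relative pronoun is "who" (word 12); it is bound by the head noun immediately before it.
Its filler is the head noun "tenant", at word 11.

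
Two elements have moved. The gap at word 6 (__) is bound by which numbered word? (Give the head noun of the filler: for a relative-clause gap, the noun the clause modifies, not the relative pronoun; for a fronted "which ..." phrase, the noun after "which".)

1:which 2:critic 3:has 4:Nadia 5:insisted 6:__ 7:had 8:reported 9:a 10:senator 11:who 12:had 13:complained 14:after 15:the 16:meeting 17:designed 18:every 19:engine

2

The marked gap is the subject of "reported".
Its filler is the fronted wh-phrase "which critic", at word 2.
(The other dependency links word 10 to a gap after word 11.)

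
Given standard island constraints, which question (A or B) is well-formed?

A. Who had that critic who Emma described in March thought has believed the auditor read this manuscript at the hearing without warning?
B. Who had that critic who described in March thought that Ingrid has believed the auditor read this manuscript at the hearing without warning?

In B, the wh-phrase is extracted from inside a complex-NP island (relative clause) (introduced by "who"), which blocks movement.
In A, the extraction path crosses only that-complement boundaries, which are transparent.
So A is grammatical.

A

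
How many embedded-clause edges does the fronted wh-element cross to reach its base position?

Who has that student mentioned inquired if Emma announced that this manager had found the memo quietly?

"who" is extracted from the subject of "inquired".
Boundaries crossed, outermost first: [Ø] — 1 in total.

1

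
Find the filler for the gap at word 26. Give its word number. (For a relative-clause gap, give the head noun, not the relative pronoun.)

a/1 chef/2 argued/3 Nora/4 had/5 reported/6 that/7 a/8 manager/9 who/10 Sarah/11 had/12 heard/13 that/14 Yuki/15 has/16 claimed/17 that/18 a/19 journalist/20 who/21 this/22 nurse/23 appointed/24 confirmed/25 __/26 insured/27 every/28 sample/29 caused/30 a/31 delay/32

The gap at 26 is the subject of "insured", inside a relative clause.
The relative pronoun is "who" (word 10); it is bound by the head noun immediately before it.
Its filler is the head noun "manager", at word 9.

9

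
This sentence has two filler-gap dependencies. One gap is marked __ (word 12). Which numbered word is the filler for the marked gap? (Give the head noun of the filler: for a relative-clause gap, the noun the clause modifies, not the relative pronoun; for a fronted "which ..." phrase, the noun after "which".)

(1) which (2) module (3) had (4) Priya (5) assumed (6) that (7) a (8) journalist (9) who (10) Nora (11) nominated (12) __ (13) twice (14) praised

8

The marked gap is inside the relative clause, the direct object of "nominated".
Its filler is the head noun "journalist" (via "who"), at word 8.
(The other dependency links word 2 to a gap after word 14.)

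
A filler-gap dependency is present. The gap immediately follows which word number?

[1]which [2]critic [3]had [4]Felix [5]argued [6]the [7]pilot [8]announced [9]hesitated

The displaced element is "which critic" (word 2).
It is linked across 2 clause boundaries (Ø → Ø).
It functions as the subject of "hesitated", so the gap sits immediately after word 8 ("announced").
Base order: Felix had argued the pilot announced that which critic hesitated.

8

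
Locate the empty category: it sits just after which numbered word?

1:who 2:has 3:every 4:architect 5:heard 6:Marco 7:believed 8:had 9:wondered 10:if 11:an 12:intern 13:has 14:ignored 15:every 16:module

The displaced element is "who" (word 1).
It is linked across 2 clause boundaries (Ø → Ø).
It functions as the subject of "wondered", so the gap sits immediately after word 7 ("believed").
Base order: Every architect has heard Marco believed that who had wondered if an intern has ignored every module.

7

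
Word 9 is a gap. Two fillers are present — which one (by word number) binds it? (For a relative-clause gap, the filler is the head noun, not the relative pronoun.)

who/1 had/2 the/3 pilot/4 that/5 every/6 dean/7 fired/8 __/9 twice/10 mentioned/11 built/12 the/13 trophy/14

The marked gap is inside the relative clause, the direct object of "fired".
Its filler is the head noun "pilot" (via "that"), at word 4.
(The other dependency links word 1 to a gap after word 11.)

4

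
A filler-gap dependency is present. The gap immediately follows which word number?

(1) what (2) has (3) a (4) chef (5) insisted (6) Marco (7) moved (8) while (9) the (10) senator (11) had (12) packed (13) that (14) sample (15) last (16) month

7

The displaced element is "what" (word 1).
It is linked across 1 clause boundary (Ø).
It functions as the direct object of "moved", so the gap sits immediately after word 7 ("moved").
Base order: A chef has insisted Marco moved what while the senator had packed that sample last month.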